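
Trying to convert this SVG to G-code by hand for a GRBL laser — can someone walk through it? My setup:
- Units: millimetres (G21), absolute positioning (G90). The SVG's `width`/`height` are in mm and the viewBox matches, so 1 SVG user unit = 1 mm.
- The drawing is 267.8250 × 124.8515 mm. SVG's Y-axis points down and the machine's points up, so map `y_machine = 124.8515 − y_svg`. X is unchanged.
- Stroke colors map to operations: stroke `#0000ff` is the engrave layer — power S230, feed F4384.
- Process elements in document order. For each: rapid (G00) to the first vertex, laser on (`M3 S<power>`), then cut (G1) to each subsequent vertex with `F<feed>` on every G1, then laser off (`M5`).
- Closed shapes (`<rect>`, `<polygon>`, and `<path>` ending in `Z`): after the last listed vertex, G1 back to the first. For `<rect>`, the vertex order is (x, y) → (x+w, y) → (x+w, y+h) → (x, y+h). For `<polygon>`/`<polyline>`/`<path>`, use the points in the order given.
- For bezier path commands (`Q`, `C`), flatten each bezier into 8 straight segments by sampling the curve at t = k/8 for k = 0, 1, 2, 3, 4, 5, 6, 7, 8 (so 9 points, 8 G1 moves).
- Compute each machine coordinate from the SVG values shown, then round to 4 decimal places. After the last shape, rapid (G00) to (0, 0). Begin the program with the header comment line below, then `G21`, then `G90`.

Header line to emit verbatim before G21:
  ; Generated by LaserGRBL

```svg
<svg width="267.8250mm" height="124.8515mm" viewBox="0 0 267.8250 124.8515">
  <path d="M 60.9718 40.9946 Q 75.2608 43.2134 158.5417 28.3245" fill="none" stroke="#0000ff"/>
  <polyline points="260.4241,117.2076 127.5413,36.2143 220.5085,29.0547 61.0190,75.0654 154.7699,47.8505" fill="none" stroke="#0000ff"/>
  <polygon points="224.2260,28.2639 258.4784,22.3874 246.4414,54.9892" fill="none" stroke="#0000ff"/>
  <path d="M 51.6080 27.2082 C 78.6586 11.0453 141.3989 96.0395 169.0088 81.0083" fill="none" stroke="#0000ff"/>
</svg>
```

1 u = 1 mm; y_m = 124.8515 − y.

[1] `<path>` quadratic bezier, #0000ff→engrave S230 F4384: (60.9718,83.8569) → (65.6220,83.5695) → (72.4283,83.8167) → (81.3905,84.5986) → (92.5088,85.9150) → (105.7830,87.7661) → (121.2132,90.1518) → (138.7995,93.0721) → (158.5417,96.5270)

[2] `<polyline>` open polyline, #0000ff→engrave S230 F4384: (260.4241,7.6439) → (127.5413,88.6372) → (220.5085,95.7968) → (61.0190,49.7861) → (154.7699,77.0010)

[3] `<polygon>` regular polygon, #0000ff→engrave S230 F4384: (224.2260,96.5876) → (258.4784,102.4641) → (246.4414,69.8623) → (224.2260,96.5876) (closed)

[4] `<path>` cubic bezier, #0000ff→engrave S230 F4384: (51.6080,97.6433) → (63.2866,99.3556) → (77.4812,93.9420) → (93.3619,83.7601) → (110.0987,71.1676) → (126.8617,58.5221) → (142.8210,48.1811) → (157.1467,42.5023) → (169.0088,43.8432)

; Generated by LaserGRBL
G21
G90
G00 X60.9718 Y83.8569
M3 S230
G1 X65.6220 Y83.5695 F4384
G1 X72.4283 Y83.8167 F4384
G1 X81.3905 Y84.5986 F4384
G1 X92.5088 Y85.9150 F4384
G1 X105.7830 Y87.7661 F4384
G1 X121.2132 Y90.1518 F4384
G1 X138.7995 Y93.0721 F4384
G1 X158.5417 Y96.5270 F4384
M5
G00 X260.4241 Y7.6439
M3 S230
G1 X127.5413 Y88.6372 F4384
G1 X220.5085 Y95.7968 F4384
G1 X61.0190 Y49.7861 F4384
G1 X154.7699 Y77.0010 F4384
M5
G00 X224.2260 Y96.5876
M3 S230
G1 X258.4784 Y102.4641 F4384
G1 X246.4414 Y69.8623 F4384
G1 X224.2260 Y96.5876 F4384
M5
G00 X51.6080 Y97.6433
M3 S230
G1 X63.2866 Y99.3556 F4384
G1 X77.4812 Y93.9420 F4384
G1 X93.3619 Y83.7601 F4384
G1 X110.0987 Y71.1676 F4384
G1 X126.8617 Y58.5221 F4384
G1 X142.8210 Y48.1811 F4384
G1 X157.1467 Y42.5023 F4384
G1 X169.0088 Y43.8432 F4384
M5
G00 X0.0000 Y0.0000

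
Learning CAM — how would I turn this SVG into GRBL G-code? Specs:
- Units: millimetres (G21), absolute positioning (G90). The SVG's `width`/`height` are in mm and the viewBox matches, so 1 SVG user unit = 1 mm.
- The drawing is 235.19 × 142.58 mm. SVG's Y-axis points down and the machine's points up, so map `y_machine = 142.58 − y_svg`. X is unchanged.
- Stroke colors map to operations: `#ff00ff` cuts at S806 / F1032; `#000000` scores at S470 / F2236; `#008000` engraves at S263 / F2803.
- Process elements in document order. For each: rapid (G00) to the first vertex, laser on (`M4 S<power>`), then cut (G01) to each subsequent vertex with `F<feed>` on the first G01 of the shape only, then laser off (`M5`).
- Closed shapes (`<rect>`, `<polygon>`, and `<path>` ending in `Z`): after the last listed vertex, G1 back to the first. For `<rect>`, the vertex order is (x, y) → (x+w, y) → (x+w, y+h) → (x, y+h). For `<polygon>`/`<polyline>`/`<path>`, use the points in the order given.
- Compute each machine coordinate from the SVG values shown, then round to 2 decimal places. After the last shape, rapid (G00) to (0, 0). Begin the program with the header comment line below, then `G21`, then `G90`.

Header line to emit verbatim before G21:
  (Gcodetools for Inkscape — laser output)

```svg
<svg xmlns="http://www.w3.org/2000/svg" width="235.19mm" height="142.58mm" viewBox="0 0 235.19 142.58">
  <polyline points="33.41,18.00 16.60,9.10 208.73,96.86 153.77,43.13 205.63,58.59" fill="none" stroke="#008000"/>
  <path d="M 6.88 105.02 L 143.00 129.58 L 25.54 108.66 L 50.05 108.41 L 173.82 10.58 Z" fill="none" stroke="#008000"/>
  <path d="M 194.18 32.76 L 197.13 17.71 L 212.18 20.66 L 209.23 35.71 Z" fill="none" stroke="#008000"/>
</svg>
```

viewBox `0 0 235.19 142.58` with mm width/height → 1 unit = 1 mm. Flip: y_m = 142.58 − y_svg.

**Shape 1** — `<polyline>` open polyline, stroke `#008000` → engrave (S263, F2803). Machine vertices: (33.41,124.58) → (16.60,133.48) → (208.73,45.72) → (153.77,99.45) → (205.63,83.99). Open path.

**Shape 2** — `<path>` closed polygon, stroke `#008000` → engrave (S263, F2803). Machine vertices: (6.88,37.56) → (143.00,13.00) → (25.54,33.92) → (50.05,34.17) → (173.82,132.00) → (6.88,37.56). Closed: final G1 returns to the first vertex.

**Shape 3** — `<path>` regular polygon, stroke `#008000` → engrave (S263, F2803). Machine vertices: (194.18,109.82) → (197.13,124.87) → (212.18,121.92) → (209.23,106.87) → (194.18,109.82). Closed: final G1 returns to the first vertex.

(Gcodetools for Inkscape — laser output)
G21
G90
G00 X33.41 Y124.58
M4 S263
G01 X16.60 Y133.48 F2803
G01 X208.73 Y45.72
G01 X153.77 Y99.45
G01 X205.63 Y83.99
M5
G00 X6.88 Y37.56
M4 S263
G01 X143.00 Y13.00 F2803
G01 X25.54 Y33.92
G01 X50.05 Y34.17
G01 X173.82 Y132.00
G01 X6.88 Y37.56
M5
G00 X194.18 Y109.82
M4 S263
G01 X197.13 Y124.87 F2803
G01 X212.18 Y121.92
G01 X209.23 Y106.87
G01 X194.18 Y109.82
M5
G00 X0.00 Y0.00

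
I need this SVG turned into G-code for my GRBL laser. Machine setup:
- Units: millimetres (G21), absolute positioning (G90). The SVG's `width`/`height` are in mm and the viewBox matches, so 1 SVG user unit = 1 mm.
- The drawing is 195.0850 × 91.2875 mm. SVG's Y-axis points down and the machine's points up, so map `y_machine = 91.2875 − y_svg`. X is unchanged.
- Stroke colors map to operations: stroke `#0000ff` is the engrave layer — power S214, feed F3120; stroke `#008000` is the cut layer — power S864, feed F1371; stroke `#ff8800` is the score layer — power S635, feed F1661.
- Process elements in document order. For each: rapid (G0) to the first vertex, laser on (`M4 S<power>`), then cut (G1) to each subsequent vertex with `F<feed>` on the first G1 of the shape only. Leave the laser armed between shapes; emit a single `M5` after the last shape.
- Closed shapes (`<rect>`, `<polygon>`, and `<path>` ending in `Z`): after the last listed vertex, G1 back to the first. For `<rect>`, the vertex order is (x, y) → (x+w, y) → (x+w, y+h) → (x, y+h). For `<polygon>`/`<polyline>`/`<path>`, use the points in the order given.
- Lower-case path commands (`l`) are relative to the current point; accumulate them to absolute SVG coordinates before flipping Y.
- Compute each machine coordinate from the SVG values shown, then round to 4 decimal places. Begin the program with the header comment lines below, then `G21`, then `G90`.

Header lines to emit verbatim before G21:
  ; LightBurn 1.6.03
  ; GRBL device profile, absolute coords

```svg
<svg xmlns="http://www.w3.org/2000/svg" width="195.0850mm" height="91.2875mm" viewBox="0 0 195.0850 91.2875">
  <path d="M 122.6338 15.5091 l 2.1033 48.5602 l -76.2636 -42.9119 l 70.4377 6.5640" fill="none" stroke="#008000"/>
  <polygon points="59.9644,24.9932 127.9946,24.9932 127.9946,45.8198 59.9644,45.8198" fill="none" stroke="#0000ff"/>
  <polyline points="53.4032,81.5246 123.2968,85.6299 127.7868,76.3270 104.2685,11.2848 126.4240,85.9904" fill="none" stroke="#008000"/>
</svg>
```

Since the viewBox matches the mm dimensions, user units are millimetres directly. The only transform is the Y-flip y_m = 91.2875 − y_svg.

Shape 1 is a open polyline drawn with `<path>`. Its stroke #008000 means cut at S864, F1371. After flipping Y the toolpath is (122.6338,75.7784) → (124.7371,27.2182) → (48.4735,70.1301) → (118.9112,63.5661).

Shape 2 is a rectangle drawn with `<polygon>`. Its stroke #0000ff means engrave at S214, F3120. After flipping Y the toolpath is (59.9644,66.2943) → (127.9946,66.2943) → (127.9946,45.4677) → (59.9644,45.4677) → (59.9644,66.2943), returning to the start.

Shape 3 is a open polyline drawn with `<polyline>`. Its stroke #008000 means cut at S864, F1371. After flipping Y the toolpath is (53.4032,9.7629) → (123.2968,5.6576) → (127.7868,14.9605) → (104.2685,80.0027) → (126.4240,5.2971).

; LightBurn 1.6.03
; GRBL device profile, absolute coords
G21
G90
G0 X122.6338 Y75.7784
M4 S864
G1 X124.7371 Y27.2182 F1371
G1 X48.4735 Y70.1301
G1 X118.9112 Y63.5661
G0 X59.9644 Y66.2943
M4 S214
G1 X127.9946 Y66.2943 F3120
G1 X127.9946 Y45.4677
G1 X59.9644 Y45.4677
G1 X59.9644 Y66.2943
G0 X53.4032 Y9.7629
M4 S864
G1 X123.2968 Y5.6576 F1371
G1 X127.7868 Y14.9605
G1 X104.2685 Y80.0027
G1 X126.4240 Y5.2971
M5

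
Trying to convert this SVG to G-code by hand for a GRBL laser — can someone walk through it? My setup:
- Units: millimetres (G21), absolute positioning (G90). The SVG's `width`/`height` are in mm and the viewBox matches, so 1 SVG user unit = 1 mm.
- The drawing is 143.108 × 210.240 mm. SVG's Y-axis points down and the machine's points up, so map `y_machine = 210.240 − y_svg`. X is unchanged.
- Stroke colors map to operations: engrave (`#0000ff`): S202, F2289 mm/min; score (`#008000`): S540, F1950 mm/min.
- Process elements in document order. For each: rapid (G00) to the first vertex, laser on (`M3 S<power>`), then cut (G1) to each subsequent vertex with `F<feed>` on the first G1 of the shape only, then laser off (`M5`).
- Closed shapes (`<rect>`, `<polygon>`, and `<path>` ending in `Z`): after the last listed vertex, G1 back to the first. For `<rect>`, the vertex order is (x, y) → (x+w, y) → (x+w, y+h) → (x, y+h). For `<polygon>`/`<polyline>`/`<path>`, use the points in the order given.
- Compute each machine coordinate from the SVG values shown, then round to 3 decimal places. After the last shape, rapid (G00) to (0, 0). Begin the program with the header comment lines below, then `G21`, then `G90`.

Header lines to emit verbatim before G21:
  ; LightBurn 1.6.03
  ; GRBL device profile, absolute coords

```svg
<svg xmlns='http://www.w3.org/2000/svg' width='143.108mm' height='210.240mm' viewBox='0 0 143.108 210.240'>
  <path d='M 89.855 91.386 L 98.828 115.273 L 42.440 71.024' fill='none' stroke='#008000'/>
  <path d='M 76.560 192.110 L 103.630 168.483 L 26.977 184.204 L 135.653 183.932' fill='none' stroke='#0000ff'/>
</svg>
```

viewBox `0 0 143.108 210.240` with mm width/height → 1 unit = 1 mm. Flip: y_m = 210.240 − y_svg.

**Shape 1** — `<path>` open polyline, stroke `#008000` → score (S540, F1950). Machine vertices: (89.855,118.854) → (98.828,94.967) → (42.440,139.216). Open path.

**Shape 2** — `<path>` open polyline, stroke `#0000ff` → engrave (S202, F2289). Machine vertices: (76.560,18.130) → (103.630,41.757) → (26.977,26.036) → (135.653,26.308). Open path.

; LightBurn 1.6.03
; GRBL device profile, absolute coords
G21
G90
G00 X89.855 Y118.854
M3 S540
G1 X98.828 Y94.967 F1950
G1 X42.440 Y139.216
M5
G00 X76.560 Y18.130
M3 S202
G1 X103.630 Y41.757 F2289
G1 X26.977 Y26.036
G1 X135.653 Y26.308
M5
G00 X0.000 Y0.000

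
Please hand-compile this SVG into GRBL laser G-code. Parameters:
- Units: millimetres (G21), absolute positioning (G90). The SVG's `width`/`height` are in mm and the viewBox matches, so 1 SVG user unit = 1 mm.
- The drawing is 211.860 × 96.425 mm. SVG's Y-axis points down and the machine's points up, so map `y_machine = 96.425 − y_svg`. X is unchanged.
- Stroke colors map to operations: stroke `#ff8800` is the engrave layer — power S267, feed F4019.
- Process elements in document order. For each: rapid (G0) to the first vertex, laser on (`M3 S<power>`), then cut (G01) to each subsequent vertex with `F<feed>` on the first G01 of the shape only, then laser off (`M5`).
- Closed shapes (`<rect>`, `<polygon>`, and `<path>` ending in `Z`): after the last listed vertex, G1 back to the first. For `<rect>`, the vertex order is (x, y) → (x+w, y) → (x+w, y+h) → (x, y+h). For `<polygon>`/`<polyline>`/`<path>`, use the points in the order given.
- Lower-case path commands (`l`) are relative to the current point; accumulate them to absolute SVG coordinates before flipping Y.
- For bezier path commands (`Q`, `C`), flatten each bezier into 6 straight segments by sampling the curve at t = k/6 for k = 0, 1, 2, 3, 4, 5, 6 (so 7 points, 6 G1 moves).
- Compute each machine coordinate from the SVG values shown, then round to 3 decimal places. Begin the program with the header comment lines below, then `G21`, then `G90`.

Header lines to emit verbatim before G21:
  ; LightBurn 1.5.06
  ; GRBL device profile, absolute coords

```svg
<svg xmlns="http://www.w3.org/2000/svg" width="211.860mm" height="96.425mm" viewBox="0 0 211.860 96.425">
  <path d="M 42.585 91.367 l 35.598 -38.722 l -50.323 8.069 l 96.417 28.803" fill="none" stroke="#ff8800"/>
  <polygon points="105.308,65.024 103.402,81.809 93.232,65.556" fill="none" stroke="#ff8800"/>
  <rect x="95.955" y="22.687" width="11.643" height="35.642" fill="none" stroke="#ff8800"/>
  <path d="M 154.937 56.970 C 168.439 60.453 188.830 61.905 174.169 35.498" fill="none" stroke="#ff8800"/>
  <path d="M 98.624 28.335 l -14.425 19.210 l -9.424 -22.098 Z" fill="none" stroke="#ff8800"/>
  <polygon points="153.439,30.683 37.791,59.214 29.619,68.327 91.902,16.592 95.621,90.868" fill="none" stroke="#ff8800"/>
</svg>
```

; LightBurn 1.5.06
; GRBL device profile, absolute coords
G21
G90
G0 X42.585 Y5.058
M3 S267
G01 X78.183 Y43.780 F4019
G01 X27.860 Y35.711
G01 X124.277 Y6.908
M5
G0 X105.308 Y31.401
M3 S267
G01 X103.402 Y14.616 F4019
G01 X93.232 Y30.869
G01 X105.308 Y31.401
M5
G0 X95.955 Y73.738
M3 S267
G01 X107.598 Y73.738 F4019
G01 X107.598 Y38.096
G01 X95.955 Y38.096
G01 X95.955 Y73.738
M5
G0 X154.937 Y39.455
M3 S267
G01 X162.068 Y38.002 F4019
G01 X169.182 Y37.606
G01 X175.114 Y38.982
G01 X178.699 Y42.850
G01 X178.773 Y49.926
G01 X174.169 Y60.927
M5
G0 X98.624 Y68.090
M3 S267
G01 X84.199 Y48.880 F4019
G01 X74.775 Y70.978
G01 X98.624 Y68.090
M5
G0 X153.439 Y65.742
M3 S267
G01 X37.791 Y37.211 F4019
G01 X29.619 Y28.098
G01 X91.902 Y79.833
G01 X95.621 Y5.557
G01 X153.439 Y65.742
M5

1 u = 1 mm; y_m = 96.425 − y.

[1] `<path>` open polyline, #ff8800→engrave S267 F4019: (42.585,5.058) → (78.183,43.780) → (27.860,35.711) → (124.277,6.908)

[2] `<polygon>` closed polygon, #ff8800→engrave S267 F4019: (105.308,31.401) → (103.402,14.616) → (93.232,30.869) → (105.308,31.401) (closed)

[3] `<rect>` rectangle, #ff8800→engrave S267 F4019: (95.955,73.738) → (107.598,73.738) → (107.598,38.096) → (95.955,38.096) → (95.955,73.738) (closed)

[4] `<path>` cubic bezier, #ff8800→engrave S267 F4019: (154.937,39.455) → (162.068,38.002) → (169.182,37.606) → (175.114,38.982) → (178.699,42.850) → (178.773,49.926) → (174.169,60.927)

[5] `<path>` regular polygon, #ff8800→engrave S267 F4019: (98.624,68.090) → (84.199,48.880) → (74.775,70.978) → (98.624,68.090) (closed)

[6] `<polygon>` closed polygon, #ff8800→engrave S267 F4019: (153.439,65.742) → (37.791,37.211) → (29.619,28.098) → (91.902,79.833) → (95.621,5.557) → (153.439,65.742) (closed)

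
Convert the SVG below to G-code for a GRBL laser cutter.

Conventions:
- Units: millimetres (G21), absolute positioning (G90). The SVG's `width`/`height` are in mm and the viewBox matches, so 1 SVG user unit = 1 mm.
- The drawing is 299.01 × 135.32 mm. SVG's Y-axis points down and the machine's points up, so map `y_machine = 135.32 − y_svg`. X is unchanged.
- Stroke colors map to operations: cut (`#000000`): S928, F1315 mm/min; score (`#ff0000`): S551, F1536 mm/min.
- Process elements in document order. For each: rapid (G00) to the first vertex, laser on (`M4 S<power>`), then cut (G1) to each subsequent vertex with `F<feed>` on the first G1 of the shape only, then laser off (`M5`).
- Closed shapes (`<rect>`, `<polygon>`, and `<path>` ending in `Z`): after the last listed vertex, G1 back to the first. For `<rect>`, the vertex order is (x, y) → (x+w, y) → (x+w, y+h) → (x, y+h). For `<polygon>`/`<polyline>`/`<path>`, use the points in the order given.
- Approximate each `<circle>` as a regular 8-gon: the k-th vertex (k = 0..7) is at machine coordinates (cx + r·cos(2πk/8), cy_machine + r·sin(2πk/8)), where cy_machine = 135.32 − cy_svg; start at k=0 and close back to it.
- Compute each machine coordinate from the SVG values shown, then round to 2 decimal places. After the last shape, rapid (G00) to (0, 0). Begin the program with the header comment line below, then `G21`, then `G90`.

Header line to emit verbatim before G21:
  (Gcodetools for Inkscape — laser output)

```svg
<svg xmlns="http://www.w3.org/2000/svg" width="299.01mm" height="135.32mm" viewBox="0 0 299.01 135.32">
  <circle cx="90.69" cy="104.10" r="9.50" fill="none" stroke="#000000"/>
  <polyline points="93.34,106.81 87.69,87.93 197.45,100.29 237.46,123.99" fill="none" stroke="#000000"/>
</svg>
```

Since the viewBox matches the mm dimensions, user units are millimetres directly. The only transform is the Y-flip y_m = 135.32 − y_svg.

Shape 1 is a circle drawn with `<circle>`. Its stroke #000000 means cut at S928, F1315. After flipping Y the toolpath is (100.19,31.22) → (97.41,37.94) → (90.69,40.72) → (83.97,37.94) → (81.19,31.22) → (83.97,24.50) → (90.69,21.72) → (97.41,24.50) → (100.19,31.22), returning to the start.

Shape 2 is a open polyline drawn with `<polyline>`. Its stroke #000000 means cut at S928, F1315. After flipping Y the toolpath is (93.34,28.51) → (87.69,47.39) → (197.45,35.03) → (237.46,11.33).

(Gcodetools for Inkscape — laser output)
G21
G90
G00 X100.19 Y31.22
M4 S928
G1 X97.41 Y37.94 F1315
G1 X90.69 Y40.72
G1 X83.97 Y37.94
G1 X81.19 Y31.22
G1 X83.97 Y24.50
G1 X90.69 Y21.72
G1 X97.41 Y24.50
G1 X100.19 Y31.22
M5
G00 X93.34 Y28.51
M4 S928
G1 X87.69 Y47.39 F1315
G1 X197.45 Y35.03
G1 X237.46 Y11.33
M5
G00 X0.00 Y0.00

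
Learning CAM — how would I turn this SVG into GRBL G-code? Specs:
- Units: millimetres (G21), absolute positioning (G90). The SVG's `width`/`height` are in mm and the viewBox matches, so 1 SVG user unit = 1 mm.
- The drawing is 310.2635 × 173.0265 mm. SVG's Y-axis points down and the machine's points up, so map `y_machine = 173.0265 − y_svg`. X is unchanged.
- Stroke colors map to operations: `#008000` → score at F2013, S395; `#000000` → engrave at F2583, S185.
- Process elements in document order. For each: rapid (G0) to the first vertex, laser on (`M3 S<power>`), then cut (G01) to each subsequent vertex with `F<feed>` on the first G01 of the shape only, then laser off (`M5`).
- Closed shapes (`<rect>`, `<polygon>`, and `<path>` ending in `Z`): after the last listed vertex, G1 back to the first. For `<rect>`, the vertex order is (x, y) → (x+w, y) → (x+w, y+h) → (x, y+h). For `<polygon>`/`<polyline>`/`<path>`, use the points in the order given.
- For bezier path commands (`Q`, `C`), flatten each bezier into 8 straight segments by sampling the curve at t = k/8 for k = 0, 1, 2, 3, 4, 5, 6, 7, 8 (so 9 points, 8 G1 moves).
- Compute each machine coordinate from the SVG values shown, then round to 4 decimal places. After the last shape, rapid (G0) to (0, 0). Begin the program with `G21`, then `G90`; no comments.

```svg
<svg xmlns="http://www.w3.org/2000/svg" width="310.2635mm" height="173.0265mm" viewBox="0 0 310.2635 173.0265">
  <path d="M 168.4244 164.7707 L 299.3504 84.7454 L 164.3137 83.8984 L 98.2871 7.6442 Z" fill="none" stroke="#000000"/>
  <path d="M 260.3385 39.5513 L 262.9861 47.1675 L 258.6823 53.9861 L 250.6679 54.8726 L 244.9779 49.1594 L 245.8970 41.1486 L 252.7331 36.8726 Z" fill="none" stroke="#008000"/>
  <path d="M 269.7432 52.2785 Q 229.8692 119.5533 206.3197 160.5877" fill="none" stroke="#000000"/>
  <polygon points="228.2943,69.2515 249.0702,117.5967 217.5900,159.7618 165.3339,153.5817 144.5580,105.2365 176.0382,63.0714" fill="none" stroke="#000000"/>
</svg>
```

G21
G90
G0 X168.4244 Y8.2558
M3 S185
G01 X299.3504 Y88.2811 F2583
G01 X164.3137 Y89.1281
G01 X98.2871 Y165.3823
G01 X168.4244 Y8.2558
M5
G0 X260.3385 Y133.4752
M3 S395
G01 X262.9861 Y125.8590 F2013
G01 X258.6823 Y119.0404
G01 X250.6679 Y118.1539
G01 X244.9779 Y123.8671
G01 X245.8970 Y131.8779
G01 X252.7331 Y136.1539
G01 X260.3385 Y133.4752
M5
G0 X269.7432 Y120.7480
M3 S185
G01 X260.0298 Y104.3393 F2583
G01 X250.8265 Y88.7506
G01 X242.1333 Y73.9820
G01 X233.9503 Y60.0333
G01 X226.2775 Y46.9047
G01 X219.1147 Y34.5960
G01 X212.4621 Y23.1074
G01 X206.3197 Y12.4388
M5
G0 X228.2943 Y103.7750
M3 S185
G01 X249.0702 Y55.4298 F2583
G01 X217.5900 Y13.2647
G01 X165.3339 Y19.4448
G01 X144.5580 Y67.7900
G01 X176.0382 Y109.9551
G01 X228.2943 Y103.7750
M5
G0 X0.0000 Y0.0000

Since the viewBox matches the mm dimensions, user units are millimetres directly. The only transform is the Y-flip y_m = 173.0265 − y_svg.

Shape 1 is a closed polygon drawn with `<path>`. Its stroke #000000 means engrave at S185, F2583. After flipping Y the toolpath is (168.4244,8.2558) → (299.3504,88.2811) → (164.3137,89.1281) → (98.2871,165.3823) → (168.4244,8.2558), returning to the start.

Shape 2 is a regular polygon drawn with `<path>`. Its stroke #008000 means score at S395, F2013. After flipping Y the toolpath is (260.3385,133.4752) → (262.9861,125.8590) → (258.6823,119.0404) → (250.6679,118.1539) → (244.9779,123.8671) → (245.8970,131.8779) → (252.7331,136.1539) → (260.3385,133.4752), returning to the start.

Shape 3 is a quadratic bezier drawn with `<path>`. Its stroke #000000 means engrave at S185, F2583. After flipping Y the toolpath is (269.7432,120.7480) → (260.0298,104.3393) → (250.8265,88.7506) → (242.1333,73.9820) → (233.9503,60.0333) → (226.2775,46.9047) → (219.1147,34.5960) → (212.4621,23.1074) → (206.3197,12.4388).

Shape 4 is a regular polygon drawn with `<polygon>`. Its stroke #000000 means engrave at S185, F2583. After flipping Y the toolpath is (228.2943,103.7750) → (249.0702,55.4298) → (217.5900,13.2647) → (165.3339,19.4448) → (144.5580,67.7900) → (176.0382,109.9551) → (228.2943,103.7750), returning to the start.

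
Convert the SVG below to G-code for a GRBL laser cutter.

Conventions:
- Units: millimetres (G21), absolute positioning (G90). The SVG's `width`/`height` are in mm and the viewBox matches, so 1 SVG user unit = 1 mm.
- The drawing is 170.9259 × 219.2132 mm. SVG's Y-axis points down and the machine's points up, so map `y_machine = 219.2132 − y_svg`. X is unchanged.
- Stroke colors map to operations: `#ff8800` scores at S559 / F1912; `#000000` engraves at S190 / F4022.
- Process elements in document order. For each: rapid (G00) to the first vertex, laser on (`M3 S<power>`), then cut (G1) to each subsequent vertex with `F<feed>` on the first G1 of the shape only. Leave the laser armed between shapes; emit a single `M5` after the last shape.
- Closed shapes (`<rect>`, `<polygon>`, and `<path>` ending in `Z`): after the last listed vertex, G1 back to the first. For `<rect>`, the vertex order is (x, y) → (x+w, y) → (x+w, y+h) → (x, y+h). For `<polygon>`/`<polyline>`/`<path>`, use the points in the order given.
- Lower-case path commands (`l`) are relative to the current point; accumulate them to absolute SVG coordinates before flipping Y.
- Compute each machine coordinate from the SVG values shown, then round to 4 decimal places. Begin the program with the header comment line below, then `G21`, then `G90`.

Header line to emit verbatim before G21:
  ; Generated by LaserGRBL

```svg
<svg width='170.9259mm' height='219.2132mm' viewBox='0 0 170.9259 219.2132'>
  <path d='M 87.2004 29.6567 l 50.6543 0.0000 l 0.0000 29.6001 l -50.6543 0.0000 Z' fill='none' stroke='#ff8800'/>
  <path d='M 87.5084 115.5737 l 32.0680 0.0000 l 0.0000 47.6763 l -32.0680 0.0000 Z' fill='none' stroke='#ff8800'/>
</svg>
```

; Generated by LaserGRBL
G21
G90
G00 X87.2004 Y189.5565
M3 S559
G1 X137.8547 Y189.5565 F1912
G1 X137.8547 Y159.9564
G1 X87.2004 Y159.9564
G1 X87.2004 Y189.5565
G00 X87.5084 Y103.6395
M3 S559
G1 X119.5764 Y103.6395 F1912
G1 X119.5764 Y55.9632
G1 X87.5084 Y55.9632
G1 X87.5084 Y103.6395
M5

Since the viewBox matches the mm dimensions, user units are millimetres directly. The only transform is the Y-flip y_m = 219.2132 − y_svg.

Shape 1 is a rectangle drawn with `<path>`. Its stroke #ff8800 means score at S559, F1912. After flipping Y the toolpath is (87.2004,189.5565) → (137.8547,189.5565) → (137.8547,159.9564) → (87.2004,159.9564) → (87.2004,189.5565), returning to the start.

Shape 2 is a rectangle drawn with `<path>`. Its stroke #ff8800 means score at S559, F1912. After flipping Y the toolpath is (87.5084,103.6395) → (119.5764,103.6395) → (119.5764,55.9632) → (87.5084,55.9632) → (87.5084,103.6395), returning to the start.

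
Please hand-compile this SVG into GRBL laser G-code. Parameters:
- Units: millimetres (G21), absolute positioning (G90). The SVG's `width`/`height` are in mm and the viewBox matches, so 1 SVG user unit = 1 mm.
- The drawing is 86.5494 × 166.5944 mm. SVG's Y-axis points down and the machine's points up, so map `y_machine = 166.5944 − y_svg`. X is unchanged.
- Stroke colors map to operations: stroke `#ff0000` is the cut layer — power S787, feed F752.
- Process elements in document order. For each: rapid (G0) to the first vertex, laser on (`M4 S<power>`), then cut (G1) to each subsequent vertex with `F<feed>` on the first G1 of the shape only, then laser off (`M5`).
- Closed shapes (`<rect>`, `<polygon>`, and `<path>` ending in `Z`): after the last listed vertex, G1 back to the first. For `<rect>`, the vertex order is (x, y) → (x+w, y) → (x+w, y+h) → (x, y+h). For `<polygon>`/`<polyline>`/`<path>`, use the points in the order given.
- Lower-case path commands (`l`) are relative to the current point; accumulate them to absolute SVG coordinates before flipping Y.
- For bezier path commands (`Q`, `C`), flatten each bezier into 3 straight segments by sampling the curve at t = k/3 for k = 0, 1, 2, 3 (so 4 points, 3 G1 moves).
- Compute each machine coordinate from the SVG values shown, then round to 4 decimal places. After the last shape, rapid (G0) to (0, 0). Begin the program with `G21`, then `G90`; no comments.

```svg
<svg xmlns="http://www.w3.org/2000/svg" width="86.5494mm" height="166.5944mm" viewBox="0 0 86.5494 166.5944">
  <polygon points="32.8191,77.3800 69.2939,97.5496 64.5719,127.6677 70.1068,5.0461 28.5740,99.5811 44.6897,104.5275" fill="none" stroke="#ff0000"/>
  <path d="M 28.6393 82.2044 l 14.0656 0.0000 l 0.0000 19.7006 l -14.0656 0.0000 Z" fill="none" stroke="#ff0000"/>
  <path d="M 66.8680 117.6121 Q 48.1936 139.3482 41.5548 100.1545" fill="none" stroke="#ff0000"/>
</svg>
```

Since the viewBox matches the mm dimensions, user units are millimetres directly. The only transform is the Y-flip y_m = 166.5944 − y_svg.

Shape 1 is a closed polygon drawn with `<polygon>`. Its stroke #ff0000 means cut at S787, F752. After flipping Y the toolpath is (32.8191,89.2144) → (69.2939,69.0448) → (64.5719,38.9267) → (70.1068,161.5483) → (28.5740,67.0133) → (44.6897,62.0669) → (32.8191,89.2144), returning to the start.

Shape 2 is a rectangle drawn with `<path>`. Its stroke #ff0000 means cut at S787, F752. After flipping Y the toolpath is (28.6393,84.3900) → (42.7049,84.3900) → (42.7049,64.6894) → (28.6393,64.6894) → (28.6393,84.3900), returning to the start.

Shape 3 is a quadratic bezier drawn with `<path>`. Its stroke #ff0000 means cut at S787, F752. After flipping Y the toolpath is (66.8680,48.9823) → (55.7557,41.2615) → (47.3180,47.0807) → (41.5548,66.4399).

G21
G90
G0 X32.8191 Y89.2144
M4 S787
G1 X69.2939 Y69.0448 F752
G1 X64.5719 Y38.9267
G1 X70.1068 Y161.5483
G1 X28.5740 Y67.0133
G1 X44.6897 Y62.0669
G1 X32.8191 Y89.2144
M5
G0 X28.6393 Y84.3900
M4 S787
G1 X42.7049 Y84.3900 F752
G1 X42.7049 Y64.6894
G1 X28.6393 Y64.6894
G1 X28.6393 Y84.3900
M5
G0 X66.8680 Y48.9823
M4 S787
G1 X55.7557 Y41.2615 F752
G1 X47.3180 Y47.0807
G1 X41.5548 Y66.4399
M5
G0 X0.0000 Y0.0000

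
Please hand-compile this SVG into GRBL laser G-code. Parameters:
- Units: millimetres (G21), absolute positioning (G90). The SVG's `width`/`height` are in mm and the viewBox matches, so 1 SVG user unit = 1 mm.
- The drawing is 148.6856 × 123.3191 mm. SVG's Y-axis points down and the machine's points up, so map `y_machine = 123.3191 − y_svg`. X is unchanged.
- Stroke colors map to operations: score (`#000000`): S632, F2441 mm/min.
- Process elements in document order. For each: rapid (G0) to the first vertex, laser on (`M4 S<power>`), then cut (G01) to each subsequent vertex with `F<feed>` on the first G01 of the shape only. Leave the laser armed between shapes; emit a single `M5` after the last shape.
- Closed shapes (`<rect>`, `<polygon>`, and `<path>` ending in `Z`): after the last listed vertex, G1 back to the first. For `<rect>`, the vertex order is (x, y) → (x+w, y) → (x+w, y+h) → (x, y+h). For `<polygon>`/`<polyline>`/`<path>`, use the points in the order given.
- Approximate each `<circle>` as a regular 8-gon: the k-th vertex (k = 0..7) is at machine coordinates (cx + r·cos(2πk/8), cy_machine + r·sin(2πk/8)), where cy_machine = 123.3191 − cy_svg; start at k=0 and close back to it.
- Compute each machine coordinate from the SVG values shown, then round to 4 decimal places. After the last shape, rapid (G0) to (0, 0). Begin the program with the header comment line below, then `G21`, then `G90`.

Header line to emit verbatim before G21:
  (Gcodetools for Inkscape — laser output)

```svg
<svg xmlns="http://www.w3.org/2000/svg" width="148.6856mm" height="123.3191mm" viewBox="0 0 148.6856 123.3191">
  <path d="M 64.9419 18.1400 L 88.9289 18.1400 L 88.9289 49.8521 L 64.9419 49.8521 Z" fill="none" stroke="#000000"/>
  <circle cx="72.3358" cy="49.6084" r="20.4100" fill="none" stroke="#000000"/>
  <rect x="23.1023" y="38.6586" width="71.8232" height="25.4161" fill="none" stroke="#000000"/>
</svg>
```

(Gcodetools for Inkscape — laser output)
G21
G90
G0 X64.9419 Y105.1791
M4 S632
G01 X88.9289 Y105.1791 F2441
G01 X88.9289 Y73.4670
G01 X64.9419 Y73.4670
G01 X64.9419 Y105.1791
G0 X92.7458 Y73.7107
M4 S632
G01 X86.7678 Y88.1427 F2441
G01 X72.3358 Y94.1207
G01 X57.9038 Y88.1427
G01 X51.9258 Y73.7107
G01 X57.9038 Y59.2787
G01 X72.3358 Y53.3007
G01 X86.7678 Y59.2787
G01 X92.7458 Y73.7107
G0 X23.1023 Y84.6605
M4 S632
G01 X94.9255 Y84.6605 F2441
G01 X94.9255 Y59.2444
G01 X23.1023 Y59.2444
G01 X23.1023 Y84.6605
M5
G0 X0.0000 Y0.0000

Since the viewBox matches the mm dimensions, user units are millimetres directly. The only transform is the Y-flip y_m = 123.3191 − y_svg.

Shape 1 is a rectangle drawn with `<path>`. Its stroke #000000 means score at S632, F2441. After flipping Y the toolpath is (64.9419,105.1791) → (88.9289,105.1791) → (88.9289,73.4670) → (64.9419,73.4670) → (64.9419,105.1791), returning to the start.

Shape 2 is a circle drawn with `<circle>`. Its stroke #000000 means score at S632, F2441. After flipping Y the toolpath is (92.7458,73.7107) → (86.7678,88.1427) → (72.3358,94.1207) → (57.9038,88.1427) → (51.9258,73.7107) → (57.9038,59.2787) → (72.3358,53.3007) → (86.7678,59.2787) → (92.7458,73.7107), returning to the start.

Shape 3 is a rectangle drawn with `<rect>`. Its stroke #000000 means score at S632, F2441. After flipping Y the toolpath is (23.1023,84.6605) → (94.9255,84.6605) → (94.9255,59.2444) → (23.1023,59.2444) → (23.1023,84.6605), returning to the start.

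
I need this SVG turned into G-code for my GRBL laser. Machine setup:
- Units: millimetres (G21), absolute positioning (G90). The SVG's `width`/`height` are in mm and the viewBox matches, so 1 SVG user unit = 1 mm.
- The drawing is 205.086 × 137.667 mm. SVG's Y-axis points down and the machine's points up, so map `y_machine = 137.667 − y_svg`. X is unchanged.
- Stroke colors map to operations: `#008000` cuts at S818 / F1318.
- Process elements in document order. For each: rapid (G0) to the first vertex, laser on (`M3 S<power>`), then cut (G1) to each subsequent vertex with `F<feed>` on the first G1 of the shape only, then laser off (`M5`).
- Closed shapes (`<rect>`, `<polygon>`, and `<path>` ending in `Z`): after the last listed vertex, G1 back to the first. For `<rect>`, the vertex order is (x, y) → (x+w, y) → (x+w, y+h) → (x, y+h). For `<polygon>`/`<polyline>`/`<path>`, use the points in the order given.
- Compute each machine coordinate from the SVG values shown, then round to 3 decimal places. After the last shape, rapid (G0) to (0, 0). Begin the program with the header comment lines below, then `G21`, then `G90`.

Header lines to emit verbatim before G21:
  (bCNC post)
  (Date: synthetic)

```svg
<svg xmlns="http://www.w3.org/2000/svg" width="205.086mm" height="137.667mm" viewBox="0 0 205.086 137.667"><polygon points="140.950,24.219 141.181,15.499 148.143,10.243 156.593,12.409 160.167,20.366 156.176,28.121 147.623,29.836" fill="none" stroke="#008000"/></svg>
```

(bCNC post)
(Date: synthetic)
G21
G90
G0 X140.950 Y113.448
M3 S818
G1 X141.181 Y122.168 F1318
G1 X148.143 Y127.424
G1 X156.593 Y125.258
G1 X160.167 Y117.301
G1 X156.176 Y109.546
G1 X147.623 Y107.831
G1 X140.950 Y113.448
M5
G0 X0.000 Y0.000

1 u = 1 mm; y_m = 137.667 − y.

[1] `<polygon>` regular polygon, #008000→cut S818 F1318: (140.950,113.448) → (141.181,122.168) → (148.143,127.424) → (156.593,125.258) → (160.167,117.301) → (156.176,109.546) → (147.623,107.831) → (140.950,113.448) (closed)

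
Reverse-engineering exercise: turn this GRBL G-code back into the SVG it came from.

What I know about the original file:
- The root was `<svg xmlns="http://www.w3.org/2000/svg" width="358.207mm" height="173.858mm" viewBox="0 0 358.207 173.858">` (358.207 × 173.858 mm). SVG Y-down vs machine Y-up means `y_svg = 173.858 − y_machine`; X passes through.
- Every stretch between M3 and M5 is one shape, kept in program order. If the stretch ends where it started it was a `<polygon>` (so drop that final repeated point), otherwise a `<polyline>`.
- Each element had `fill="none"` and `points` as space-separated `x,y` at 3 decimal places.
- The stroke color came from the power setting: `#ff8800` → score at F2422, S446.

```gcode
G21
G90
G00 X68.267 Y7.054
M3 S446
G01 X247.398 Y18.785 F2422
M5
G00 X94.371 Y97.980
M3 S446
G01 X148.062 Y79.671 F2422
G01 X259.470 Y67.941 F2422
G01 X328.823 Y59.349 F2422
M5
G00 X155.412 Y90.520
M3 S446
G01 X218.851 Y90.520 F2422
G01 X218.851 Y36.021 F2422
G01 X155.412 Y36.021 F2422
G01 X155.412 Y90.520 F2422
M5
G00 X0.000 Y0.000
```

<svg xmlns="http://www.w3.org/2000/svg" width="358.207mm" height="173.858mm" viewBox="0 0 358.207 173.858">
  <polyline points="68.267,166.804 247.398,155.073" fill="none" stroke="#ff8800"/>
  <polyline points="94.371,75.878 148.062,94.187 259.470,105.917 328.823,114.509" fill="none" stroke="#ff8800"/>
  <polygon points="155.412,83.338 218.851,83.338 218.851,137.837 155.412,137.837" fill="none" stroke="#ff8800"/>
</svg>

y_svg = 173.858 − y_m. Every run uses S446, so all elements get stroke `#ff8800` (score).

[1] open run; points: 68.267,166.804 247.398,155.073

[2] open run; points: 94.371,75.878 148.062,94.187 259.470,105.917 328.823,114.509

[3] closed run; points: 155.412,83.338 218.851,83.338 218.851,137.837 155.412,137.837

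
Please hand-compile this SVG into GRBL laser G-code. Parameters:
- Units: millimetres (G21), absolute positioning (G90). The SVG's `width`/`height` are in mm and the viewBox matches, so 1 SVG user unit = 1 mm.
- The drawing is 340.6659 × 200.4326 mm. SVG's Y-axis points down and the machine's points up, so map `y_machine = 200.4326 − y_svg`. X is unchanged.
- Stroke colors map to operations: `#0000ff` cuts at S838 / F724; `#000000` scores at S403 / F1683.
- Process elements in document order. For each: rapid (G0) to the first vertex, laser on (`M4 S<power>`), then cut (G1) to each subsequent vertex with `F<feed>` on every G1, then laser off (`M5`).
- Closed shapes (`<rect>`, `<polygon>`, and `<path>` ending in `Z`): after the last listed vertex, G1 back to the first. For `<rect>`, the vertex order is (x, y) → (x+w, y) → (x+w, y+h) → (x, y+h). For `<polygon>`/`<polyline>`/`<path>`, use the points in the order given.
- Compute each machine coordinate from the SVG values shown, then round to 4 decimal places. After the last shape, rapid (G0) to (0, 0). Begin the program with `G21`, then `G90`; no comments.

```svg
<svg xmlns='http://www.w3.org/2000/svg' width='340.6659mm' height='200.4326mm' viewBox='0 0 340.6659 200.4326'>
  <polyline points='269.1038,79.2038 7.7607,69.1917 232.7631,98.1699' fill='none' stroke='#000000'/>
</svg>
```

G21
G90
G0 X269.1038 Y121.2288
M4 S403
G1 X7.7607 Y131.2409 F1683
G1 X232.7631 Y102.2627 F1683
M5
G0 X0.0000 Y0.0000

1 u = 1 mm; y_m = 200.4326 − y.

[1] `<polyline>` open polyline, #000000→score S403 F1683: (269.1038,121.2288) → (7.7607,131.2409) → (232.7631,102.2627)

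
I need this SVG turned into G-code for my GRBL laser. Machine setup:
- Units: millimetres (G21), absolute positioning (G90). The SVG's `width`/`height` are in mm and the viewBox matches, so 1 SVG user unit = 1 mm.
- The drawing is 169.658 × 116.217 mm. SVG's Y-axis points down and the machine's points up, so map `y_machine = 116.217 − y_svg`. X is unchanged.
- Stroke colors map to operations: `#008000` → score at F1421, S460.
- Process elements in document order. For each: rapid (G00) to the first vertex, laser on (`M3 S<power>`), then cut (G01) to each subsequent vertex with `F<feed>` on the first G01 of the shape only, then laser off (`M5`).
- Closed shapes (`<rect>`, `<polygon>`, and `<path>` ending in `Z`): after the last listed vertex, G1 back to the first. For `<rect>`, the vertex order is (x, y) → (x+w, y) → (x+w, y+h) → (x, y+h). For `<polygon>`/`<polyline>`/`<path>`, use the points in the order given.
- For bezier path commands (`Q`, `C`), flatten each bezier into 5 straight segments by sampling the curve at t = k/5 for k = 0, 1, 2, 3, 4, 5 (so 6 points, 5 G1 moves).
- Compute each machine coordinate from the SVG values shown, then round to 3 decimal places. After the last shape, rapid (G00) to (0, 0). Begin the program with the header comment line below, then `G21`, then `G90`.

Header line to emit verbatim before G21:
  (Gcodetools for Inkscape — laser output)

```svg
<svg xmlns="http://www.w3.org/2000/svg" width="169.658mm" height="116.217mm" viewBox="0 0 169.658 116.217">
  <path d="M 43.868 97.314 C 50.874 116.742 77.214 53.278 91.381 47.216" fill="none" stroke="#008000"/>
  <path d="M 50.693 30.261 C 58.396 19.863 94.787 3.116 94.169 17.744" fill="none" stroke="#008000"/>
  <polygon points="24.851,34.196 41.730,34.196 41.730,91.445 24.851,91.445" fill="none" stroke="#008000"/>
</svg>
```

1 u = 1 mm; y_m = 116.217 − y.

[1] `<path>` cubic bezier, #008000→score S460 F1421: (43.868,18.903) → (50.140,16.071) → (59.539,26.399) → (70.554,43.152) → (81.672,59.598) → (91.381,69.001)

[2] `<path>` cubic bezier, #008000→score S460 F1421: (50.693,85.956) → (58.232,92.655) → (69.502,99.067) → (81.351,103.381) → (90.624,103.787) → (94.169,98.473)

[3] `<polygon>` rectangle, #008000→score S460 F1421: (24.851,82.021) → (41.730,82.021) → (41.730,24.772) → (24.851,24.772) → (24.851,82.021) (closed)

(Gcodetools for Inkscape — laser output)
G21
G90
G00 X43.868 Y18.903
M3 S460
G01 X50.140 Y16.071 F1421
G01 X59.539 Y26.399
G01 X70.554 Y43.152
G01 X81.672 Y59.598
G01 X91.381 Y69.001
M5
G00 X50.693 Y85.956
M3 S460
G01 X58.232 Y92.655 F1421
G01 X69.502 Y99.067
G01 X81.351 Y103.381
G01 X90.624 Y103.787
G01 X94.169 Y98.473
M5
G00 X24.851 Y82.021
M3 S460
G01 X41.730 Y82.021 F1421
G01 X41.730 Y24.772
G01 X24.851 Y24.772
G01 X24.851 Y82.021
M5
G00 X0.000 Y0.000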